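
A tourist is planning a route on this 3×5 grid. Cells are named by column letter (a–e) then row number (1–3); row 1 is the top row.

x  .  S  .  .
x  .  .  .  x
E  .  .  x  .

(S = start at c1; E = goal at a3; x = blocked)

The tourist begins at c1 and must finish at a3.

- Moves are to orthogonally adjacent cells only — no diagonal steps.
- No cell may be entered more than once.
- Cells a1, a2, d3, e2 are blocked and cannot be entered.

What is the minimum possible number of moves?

The Manhattan distance from c1 to a3 is |1−3| + |3−1| = 4, so at least 4 moves are needed.
A route of 4 moves achieves this: c1 → c2 → c3 → b3 → a3.
Since 4 matches the lower bound, it is optimal.

4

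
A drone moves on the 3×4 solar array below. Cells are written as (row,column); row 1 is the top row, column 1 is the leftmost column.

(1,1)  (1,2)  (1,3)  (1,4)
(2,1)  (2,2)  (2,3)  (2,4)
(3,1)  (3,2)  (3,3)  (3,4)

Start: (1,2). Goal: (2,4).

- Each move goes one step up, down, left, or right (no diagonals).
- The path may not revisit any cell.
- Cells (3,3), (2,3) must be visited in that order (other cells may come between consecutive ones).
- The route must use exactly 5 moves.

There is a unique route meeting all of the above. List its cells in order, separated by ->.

The waypoints must appear in the order (3,3), (2,3), with no cell reused.
Route from (1,2): down 2 to (3,2), right 1 to (3,3), up 1 to (2,3), right 1 to (2,4) — 5 moves in all.
Check: order respected ((3,3) at step 3, (2,3) at step 4); 5 moves as required.

(1,2) -> (2,2) -> (3,2) -> (3,3) -> (2,3) -> (2,4)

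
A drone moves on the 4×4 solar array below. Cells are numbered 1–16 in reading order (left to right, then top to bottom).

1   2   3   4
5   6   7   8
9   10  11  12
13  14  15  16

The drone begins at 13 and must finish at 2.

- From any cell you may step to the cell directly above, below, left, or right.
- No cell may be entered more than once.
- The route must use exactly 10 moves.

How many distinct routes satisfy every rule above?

42

Need simple routes of exactly 10 moves from 13 to 2 (Manhattan distance 4, so 3 moves are spent on a detour and 3 undoing it).
Branch systematically from the start, pruning whenever the remaining move budget drops below the Manhattan distance to 2 or differs from it in parity. Grouping the completions by first move — via 9: 21; via 14: 21 — and summing: 21 + 21 = 42.
That gives 42 routes.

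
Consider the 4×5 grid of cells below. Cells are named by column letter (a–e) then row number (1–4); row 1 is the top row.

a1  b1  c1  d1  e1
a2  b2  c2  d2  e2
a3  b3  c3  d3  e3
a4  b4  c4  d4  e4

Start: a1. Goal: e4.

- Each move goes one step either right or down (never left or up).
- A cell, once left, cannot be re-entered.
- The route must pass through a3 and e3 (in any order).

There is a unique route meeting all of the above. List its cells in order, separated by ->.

a1 -> a2 -> a3 -> b3 -> c3 -> d3 -> e3 -> e4

Moves only go right or down, so the column and row indices never decrease.
Route from a1: down 2 to a3, right 4 to e3, down 1 to e4 — 7 moves in all.
Check: all required cells visited.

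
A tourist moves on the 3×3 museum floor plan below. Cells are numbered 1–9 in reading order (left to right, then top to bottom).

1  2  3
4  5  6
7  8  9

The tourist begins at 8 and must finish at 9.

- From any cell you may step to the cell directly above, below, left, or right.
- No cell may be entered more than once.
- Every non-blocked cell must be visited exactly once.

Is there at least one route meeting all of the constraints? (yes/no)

Colour the cells like a checkerboard: each orthogonal step flips colour, so a Hamiltonian route alternates colours. Here there are 5 cells of one colour and 4 of the other, with start on the opposite colour to the goal — the counts and endpoints can't be arranged into an alternating sequence of length 9, so no Hamiltonian route exists.

no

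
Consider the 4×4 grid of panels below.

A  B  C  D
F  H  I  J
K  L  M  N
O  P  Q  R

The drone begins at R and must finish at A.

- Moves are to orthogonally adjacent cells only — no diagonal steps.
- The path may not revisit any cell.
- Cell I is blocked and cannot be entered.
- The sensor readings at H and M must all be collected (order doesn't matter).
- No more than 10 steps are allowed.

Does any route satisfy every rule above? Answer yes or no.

One route that works: R → N → M → L → H → B → A.

yes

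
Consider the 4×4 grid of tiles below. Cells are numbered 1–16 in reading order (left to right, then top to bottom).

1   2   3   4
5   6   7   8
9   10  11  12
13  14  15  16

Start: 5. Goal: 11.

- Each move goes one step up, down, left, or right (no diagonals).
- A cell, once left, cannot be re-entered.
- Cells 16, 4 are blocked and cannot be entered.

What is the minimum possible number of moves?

3

The Manhattan distance from 5 to 11 is |2−3| + |1−3| = 3, so at least 3 moves are needed.
A route of 3 moves achieves this: 5 → 9 → 10 → 11.
Since 3 matches the lower bound, it is optimal.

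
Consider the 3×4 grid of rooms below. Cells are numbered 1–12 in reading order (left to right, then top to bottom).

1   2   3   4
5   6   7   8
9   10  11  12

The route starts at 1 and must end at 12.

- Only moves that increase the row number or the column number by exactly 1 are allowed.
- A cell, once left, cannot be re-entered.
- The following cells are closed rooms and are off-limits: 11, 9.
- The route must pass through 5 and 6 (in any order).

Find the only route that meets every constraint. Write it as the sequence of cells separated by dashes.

1 - 5 - 6 - 7 - 8 - 12

Moves only go right or down, so the column and row indices never decrease.
Route from 1: down 1 to 5, right 3 to 8, down 1 to 12 — 5 moves in all.
Check: all required cells visited.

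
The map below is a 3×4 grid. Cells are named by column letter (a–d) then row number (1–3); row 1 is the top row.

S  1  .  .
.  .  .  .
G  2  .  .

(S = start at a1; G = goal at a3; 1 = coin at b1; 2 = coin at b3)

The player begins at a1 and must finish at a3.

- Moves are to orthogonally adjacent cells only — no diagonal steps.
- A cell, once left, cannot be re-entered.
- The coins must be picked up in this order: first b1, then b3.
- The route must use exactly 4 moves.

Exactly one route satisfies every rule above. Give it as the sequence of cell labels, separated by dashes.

a1 - b1 - b2 - b3 - a3

The waypoints must appear in the order b1, b3, with no cell reused.
Route from a1: right 1 to b1, down 2 to b3, left 1 to a3 — 4 moves in all.
Check: order respected (1 at step 1, 2 at step 3); 4 moves as required.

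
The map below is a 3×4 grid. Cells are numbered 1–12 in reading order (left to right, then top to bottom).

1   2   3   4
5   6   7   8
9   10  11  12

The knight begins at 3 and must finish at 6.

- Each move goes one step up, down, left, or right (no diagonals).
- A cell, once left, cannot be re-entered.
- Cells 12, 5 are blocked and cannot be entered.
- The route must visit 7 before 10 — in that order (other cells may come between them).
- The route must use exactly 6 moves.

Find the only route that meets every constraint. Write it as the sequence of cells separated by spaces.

The waypoints must appear in the order 7, 10, with no cell reused.
Route from 3: right 1 to 4, down 1 to 8, left 1 to 7, down 1 to 11, left 1 to 10, up 1 to 6 — 6 moves in all.
Check: order respected (7 at step 3, 10 at step 5); 6 moves as required.

3 4 8 7 11 10 6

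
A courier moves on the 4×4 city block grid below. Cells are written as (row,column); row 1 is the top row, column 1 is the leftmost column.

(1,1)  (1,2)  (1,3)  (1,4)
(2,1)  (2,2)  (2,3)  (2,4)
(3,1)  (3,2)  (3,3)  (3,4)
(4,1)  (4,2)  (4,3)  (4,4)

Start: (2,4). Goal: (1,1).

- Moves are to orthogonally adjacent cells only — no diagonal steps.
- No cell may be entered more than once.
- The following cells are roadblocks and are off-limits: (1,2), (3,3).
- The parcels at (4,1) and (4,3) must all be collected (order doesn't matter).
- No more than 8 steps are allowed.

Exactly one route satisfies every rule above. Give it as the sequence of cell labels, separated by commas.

Any route must reach (4,1) and (4,3) and still end at (1,1) within 8 moves, so the order of the required stops is forced.
Route from (2,4): 2× down (reaching (4,4)), 3× left (reaching (4,1)), 3× up (reaching (1,1)) — 8 moves in all.
Check: all required cells visited; 8 ≤ 8 moves.

(2,4), (3,4), (4,4), (4,3), (4,2), (4,1), (3,1), (2,1), (1,1)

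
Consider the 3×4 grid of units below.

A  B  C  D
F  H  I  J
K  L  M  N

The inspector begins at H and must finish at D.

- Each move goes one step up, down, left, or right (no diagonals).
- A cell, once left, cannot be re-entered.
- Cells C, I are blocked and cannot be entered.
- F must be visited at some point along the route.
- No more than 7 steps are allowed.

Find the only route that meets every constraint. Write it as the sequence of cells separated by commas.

H, F, K, L, M, N, J, D

The budget equals the shortest possible length, so every move has to be on a shortest route through the required cells.
Route from H: left 1 to F, down 1 to K, right 3 to N, up 2 to D — 7 moves in all.
Check: all required cells visited; 7 ≤ 7 moves.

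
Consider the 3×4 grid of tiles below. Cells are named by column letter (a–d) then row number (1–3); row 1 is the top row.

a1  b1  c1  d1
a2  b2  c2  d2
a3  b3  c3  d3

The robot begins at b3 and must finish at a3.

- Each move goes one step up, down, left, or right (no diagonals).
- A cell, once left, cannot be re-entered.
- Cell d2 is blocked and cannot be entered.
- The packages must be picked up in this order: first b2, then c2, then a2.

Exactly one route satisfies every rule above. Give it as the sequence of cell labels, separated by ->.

The waypoints must appear in the order b2, c2, a2, with no cell reused.
Route from b3: up to b2, right to c2, up to c1, 2× left (reaching a1), 2× down (reaching a3) — 7 moves in all.
Check: order respected (b2 at step 1, c2 at step 2, a2 at step 6).

b3 -> b2 -> c2 -> c1 -> b1 -> a1 -> a2 -> a3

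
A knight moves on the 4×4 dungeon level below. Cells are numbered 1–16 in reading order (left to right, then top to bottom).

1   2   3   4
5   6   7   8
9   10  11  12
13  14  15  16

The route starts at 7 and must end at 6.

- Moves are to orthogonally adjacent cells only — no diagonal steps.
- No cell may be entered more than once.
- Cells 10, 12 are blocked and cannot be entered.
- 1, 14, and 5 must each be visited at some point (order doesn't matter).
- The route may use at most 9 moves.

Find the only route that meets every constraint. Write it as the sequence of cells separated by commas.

The budget equals the shortest possible length, so every move has to be on a shortest route through the required cells.
Route from 7: 2× down (reaching 15), 2× left (reaching 13), 3× up (reaching 1), right to 2, down to 6 — 9 moves in all.
Check: all required cells visited; 9 ≤ 9 moves.

7, 11, 15, 14, 13, 9, 5, 1, 2, 6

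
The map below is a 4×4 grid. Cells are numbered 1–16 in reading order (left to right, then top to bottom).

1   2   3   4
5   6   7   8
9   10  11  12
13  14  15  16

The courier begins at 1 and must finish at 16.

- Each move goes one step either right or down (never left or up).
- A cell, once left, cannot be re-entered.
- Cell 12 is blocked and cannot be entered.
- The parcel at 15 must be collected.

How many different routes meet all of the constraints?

A right/down-only route from 1 to 16 makes exactly 3 down-moves and 3 right-moves in some order.
With no other constraints that would be C(6,3) = 20 routes.
Split at 15 and multiply the segment counts (each segment already excludes blocked cells): 1→15: 10; 15→16: 1; product = 10.
That gives 10 routes.

10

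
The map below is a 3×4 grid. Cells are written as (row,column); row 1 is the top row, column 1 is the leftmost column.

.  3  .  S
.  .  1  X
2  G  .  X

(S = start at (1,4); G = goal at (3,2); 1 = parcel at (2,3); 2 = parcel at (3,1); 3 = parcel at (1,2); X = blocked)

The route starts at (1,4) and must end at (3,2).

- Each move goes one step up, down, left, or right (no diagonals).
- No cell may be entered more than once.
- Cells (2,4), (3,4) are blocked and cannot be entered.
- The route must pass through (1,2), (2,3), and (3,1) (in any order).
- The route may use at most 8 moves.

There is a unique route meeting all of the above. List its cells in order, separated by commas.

The 8-move cap with required stops at (1,2), (2,3), (3,1) leaves no slack for detours.
Route from (1,4): left to (1,3), down to (2,3), left to (2,2), up to (1,2), left to (1,1), 2× down (reaching (3,1)), right to (3,2) — 8 moves in all.
Check: all required cells visited; 8 ≤ 8 moves.

(1,4), (1,3), (2,3), (2,2), (1,2), (1,1), (2,1), (3,1), (3,2)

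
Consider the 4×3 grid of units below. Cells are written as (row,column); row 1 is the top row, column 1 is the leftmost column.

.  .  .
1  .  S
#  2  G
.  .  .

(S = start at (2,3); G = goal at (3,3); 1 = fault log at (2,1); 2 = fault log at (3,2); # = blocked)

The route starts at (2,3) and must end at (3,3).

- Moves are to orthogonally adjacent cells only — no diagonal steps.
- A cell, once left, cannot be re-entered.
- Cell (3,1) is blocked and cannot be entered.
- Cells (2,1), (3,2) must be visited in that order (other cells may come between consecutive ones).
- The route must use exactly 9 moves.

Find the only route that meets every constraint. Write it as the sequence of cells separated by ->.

The waypoints must appear in the order (2,1), (3,2), with no cell reused.
Route from (2,3): up 1 to (1,3), left 2 to (1,1), down 1 to (2,1), right 1 to (2,2), down 2 to (4,2), right 1 to (4,3), up 1 to (3,3) — 9 moves in all.
Check: order respected (1 at step 4, 2 at step 6); 9 moves as required.

(2,3) -> (1,3) -> (1,2) -> (1,1) -> (2,1) -> (2,2) -> (3,2) -> (4,2) -> (4,3) -> (3,3)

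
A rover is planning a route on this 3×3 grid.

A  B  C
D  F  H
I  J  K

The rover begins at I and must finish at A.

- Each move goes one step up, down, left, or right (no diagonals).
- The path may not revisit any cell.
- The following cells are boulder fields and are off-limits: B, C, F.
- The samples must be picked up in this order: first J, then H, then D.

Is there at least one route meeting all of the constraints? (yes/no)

no

H must be visited but has only one open neighbour (K), and it is neither the start nor the goal — the route would have to enter and leave through K, re-entering it.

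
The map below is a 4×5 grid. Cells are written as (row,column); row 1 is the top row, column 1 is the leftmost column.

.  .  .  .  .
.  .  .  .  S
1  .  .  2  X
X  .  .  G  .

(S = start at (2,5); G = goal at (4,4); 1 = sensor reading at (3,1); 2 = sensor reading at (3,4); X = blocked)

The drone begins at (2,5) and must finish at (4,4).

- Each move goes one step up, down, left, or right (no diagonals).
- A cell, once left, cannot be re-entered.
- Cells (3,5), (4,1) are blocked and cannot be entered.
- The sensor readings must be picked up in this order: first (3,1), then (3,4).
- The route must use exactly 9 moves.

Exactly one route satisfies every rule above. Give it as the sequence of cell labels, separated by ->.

The waypoints must appear in the order (3,1), (3,4), with no cell reused.
Route from (2,5): 4× left (reaching (2,1)), down to (3,1), 3× right (reaching (3,4)), down to (4,4) — 9 moves in all.
Check: order respected (1 at step 5, 2 at step 8); 9 moves as required.

(2,5) -> (2,4) -> (2,3) -> (2,2) -> (2,1) -> (3,1) -> (3,2) -> (3,3) -> (3,4) -> (4,4)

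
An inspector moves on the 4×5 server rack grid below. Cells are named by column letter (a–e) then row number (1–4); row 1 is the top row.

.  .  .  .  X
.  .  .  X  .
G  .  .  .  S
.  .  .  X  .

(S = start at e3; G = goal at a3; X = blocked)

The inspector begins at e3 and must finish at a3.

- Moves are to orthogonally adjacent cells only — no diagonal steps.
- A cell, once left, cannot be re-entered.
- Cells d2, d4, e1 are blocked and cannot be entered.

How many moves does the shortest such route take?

4

The Manhattan distance from e3 to a3 is |3−3| + |5−1| = 4, so at least 4 moves are needed.
A route of 4 moves achieves this: e3 → d3 → c3 → b3 → a3.
Since 4 matches the lower bound, it is optimal.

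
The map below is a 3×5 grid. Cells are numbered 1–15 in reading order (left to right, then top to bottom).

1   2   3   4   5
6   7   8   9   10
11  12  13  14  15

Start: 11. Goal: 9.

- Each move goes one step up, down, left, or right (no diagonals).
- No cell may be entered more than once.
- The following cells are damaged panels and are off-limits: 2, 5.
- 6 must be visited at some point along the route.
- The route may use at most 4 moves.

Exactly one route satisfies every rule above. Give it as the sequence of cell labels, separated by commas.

The 4-move cap with required stops at 6 leaves no slack for detours.
Route from 11: up to 6, 3× right (reaching 9) — 4 moves in all.
Check: all required cells visited; 4 ≤ 4 moves.

11, 6, 7, 8, 9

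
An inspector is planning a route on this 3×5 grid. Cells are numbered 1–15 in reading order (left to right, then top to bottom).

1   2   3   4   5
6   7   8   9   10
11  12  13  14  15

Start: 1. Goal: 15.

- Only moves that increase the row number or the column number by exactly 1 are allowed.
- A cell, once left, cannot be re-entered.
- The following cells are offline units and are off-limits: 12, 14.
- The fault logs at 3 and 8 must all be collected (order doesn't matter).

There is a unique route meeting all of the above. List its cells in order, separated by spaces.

Moves only go right or down, so the column and row indices never decrease.
Route from 1: right 2 to 3, down 1 to 8, right 2 to 10, down 1 to 15 — 6 moves in all.
Check: all required cells visited.

1 2 3 8 9 10 15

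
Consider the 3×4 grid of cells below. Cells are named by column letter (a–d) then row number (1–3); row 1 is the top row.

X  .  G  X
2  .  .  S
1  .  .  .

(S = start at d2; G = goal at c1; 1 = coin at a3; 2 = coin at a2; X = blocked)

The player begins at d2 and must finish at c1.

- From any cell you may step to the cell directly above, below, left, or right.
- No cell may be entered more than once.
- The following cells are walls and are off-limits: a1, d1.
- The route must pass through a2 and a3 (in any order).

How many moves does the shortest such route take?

Any route passes through a2 and a3 in some order between d2 and c1. Summing Manhattan distances along each leg and taking the cheapest ordering (d2 → a3 → a2 → c1) gives a lower bound of 4 + 1 + 3 = 8 moves.
A route of 8 moves achieves this: d2 → d3 → c3 → b3 → a3 → a2 → b2 → b1 → c1.
Since 8 matches the lower bound, it is optimal.

8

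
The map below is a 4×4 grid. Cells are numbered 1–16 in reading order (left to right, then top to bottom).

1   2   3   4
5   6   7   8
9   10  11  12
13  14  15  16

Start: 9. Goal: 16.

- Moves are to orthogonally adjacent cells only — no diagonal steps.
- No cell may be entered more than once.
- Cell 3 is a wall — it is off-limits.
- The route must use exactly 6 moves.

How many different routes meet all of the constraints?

14

Need simple routes of exactly 6 moves from 9 to 16 (Manhattan distance 4, so 1 moves are spent on a detour and 1 undoing it).
Branch systematically from the start, pruning whenever the remaining move budget drops below the Manhattan distance to 16 or differs from it in parity. Grouping the completions by first move — via 5: 6; via 13: 3; via 10: 5 — and summing: 6 + 3 + 5 = 14.
That gives 14 routes.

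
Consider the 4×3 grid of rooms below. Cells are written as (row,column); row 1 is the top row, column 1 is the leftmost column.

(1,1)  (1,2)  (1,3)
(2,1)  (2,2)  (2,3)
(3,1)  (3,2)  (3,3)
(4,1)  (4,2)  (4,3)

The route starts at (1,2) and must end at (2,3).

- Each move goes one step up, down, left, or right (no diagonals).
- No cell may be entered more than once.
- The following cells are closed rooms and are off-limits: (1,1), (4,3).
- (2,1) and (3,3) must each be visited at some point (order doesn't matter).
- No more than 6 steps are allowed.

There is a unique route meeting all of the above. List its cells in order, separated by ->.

(1,2) -> (2,2) -> (2,1) -> (3,1) -> (3,2) -> (3,3) -> (2,3)

The budget equals the shortest possible length, so every move has to be on a shortest route through the required cells.
Route from (1,2): down to (2,2), left to (2,1), down to (3,1), 2× right (reaching (3,3)), up to (2,3) — 6 moves in all.
Check: all required cells visited; 6 ≤ 6 moves.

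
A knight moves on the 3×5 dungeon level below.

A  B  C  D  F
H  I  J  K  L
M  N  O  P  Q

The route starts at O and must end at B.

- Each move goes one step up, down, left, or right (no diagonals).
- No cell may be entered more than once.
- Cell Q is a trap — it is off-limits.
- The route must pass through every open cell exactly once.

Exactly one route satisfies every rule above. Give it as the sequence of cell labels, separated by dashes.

Need to visit all 14 open cells exactly once, starting at O and ending at B.
Cell F has only two open neighbours (L and D), so the path must pass straight through it: one of those is the cell it's entered from and the other is where it exits.
Route from O: right to P, up to K, right to L, up to F, 2× left (reaching C), down to J, left to I, down to N, left to M, 2× up (reaching A), right to B — 13 moves in all.
Check: all 14 open cells covered.

O - P - K - L - F - D - C - J - I - N - M - H - A - B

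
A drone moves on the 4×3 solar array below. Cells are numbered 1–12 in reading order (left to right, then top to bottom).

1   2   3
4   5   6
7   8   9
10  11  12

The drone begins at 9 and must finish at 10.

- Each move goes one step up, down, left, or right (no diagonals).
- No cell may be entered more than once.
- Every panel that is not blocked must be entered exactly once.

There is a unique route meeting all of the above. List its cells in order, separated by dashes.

9 - 12 - 11 - 8 - 5 - 6 - 3 - 2 - 1 - 4 - 7 - 10

Need to visit all 12 open cells exactly once, starting at 9 and ending at 10.
Cell 3 has only two open neighbours (6 and 2), so the path must pass straight through it: one of those is the cell it's entered from and the other is where it exits.
Route from 9: down 1 to 12, left 1 to 11, up 2 to 5, right 1 to 6, up 1 to 3, left 2 to 1, down 3 to 10 — 11 moves in all.
Check: all 12 open cells covered.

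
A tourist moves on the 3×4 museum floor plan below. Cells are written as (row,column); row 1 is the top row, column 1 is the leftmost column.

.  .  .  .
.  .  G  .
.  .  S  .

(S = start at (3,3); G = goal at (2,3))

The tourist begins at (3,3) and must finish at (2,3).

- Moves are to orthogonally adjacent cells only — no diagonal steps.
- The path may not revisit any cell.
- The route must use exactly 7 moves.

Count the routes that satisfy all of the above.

6

Need simple routes of exactly 7 moves from (3,3) to (2,3) (Manhattan distance 1, so 3 moves are spent on a detour and 3 undoing it).
Enumerating: (3,3) (3,2) (2,2) (1,2) (1,3) (1,4) (2,4) (2,3) | (3,3) (3,2) (2,2) (2,1) (1,1) (1,2) (1,3) (2,3) | (3,3) (3,2) (3,1) (2,1) (1,1) (1,2) (2,2) (2,3) | (3,3) (3,2) (3,1) (2,1) (1,1) (1,2) (1,3) (2,3) | (3,3) (3,2) (3,1) (2,1) (2,2) (1,2) (1,3) (2,3) | (3,3) (3,4) (2,4) (1,4) (1,3) (1,2) (2,2) (2,3).
That gives 6 routes.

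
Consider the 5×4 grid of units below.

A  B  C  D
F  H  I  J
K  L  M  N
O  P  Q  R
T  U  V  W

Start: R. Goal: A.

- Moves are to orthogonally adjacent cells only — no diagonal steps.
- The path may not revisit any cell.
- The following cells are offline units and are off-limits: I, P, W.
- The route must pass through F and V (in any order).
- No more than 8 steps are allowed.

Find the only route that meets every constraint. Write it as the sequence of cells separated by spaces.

R Q V U T O K F A

The budget equals the shortest possible length, so every move has to be on a shortest route through the required cells.
Route from R: left 1 to Q, down 1 to V, left 2 to T, up 4 to A — 8 moves in all.
Check: all required cells visited; 8 ≤ 8 moves.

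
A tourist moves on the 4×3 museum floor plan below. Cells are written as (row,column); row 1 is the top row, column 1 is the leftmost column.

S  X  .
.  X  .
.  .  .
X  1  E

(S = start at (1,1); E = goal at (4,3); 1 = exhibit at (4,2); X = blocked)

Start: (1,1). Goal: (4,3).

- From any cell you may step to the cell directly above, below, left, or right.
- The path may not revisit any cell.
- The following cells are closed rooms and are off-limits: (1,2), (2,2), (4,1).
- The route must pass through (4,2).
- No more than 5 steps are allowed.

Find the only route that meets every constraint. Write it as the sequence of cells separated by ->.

(1,1) -> (2,1) -> (3,1) -> (3,2) -> (4,2) -> (4,3)

The budget equals the shortest possible length, so every move has to be on a shortest route through the required cells.
Route from (1,1): down 2 to (3,1), right 1 to (3,2), down 1 to (4,2), right 1 to (4,3) — 5 moves in all.
Check: all required cells visited; 5 ≤ 5 moves.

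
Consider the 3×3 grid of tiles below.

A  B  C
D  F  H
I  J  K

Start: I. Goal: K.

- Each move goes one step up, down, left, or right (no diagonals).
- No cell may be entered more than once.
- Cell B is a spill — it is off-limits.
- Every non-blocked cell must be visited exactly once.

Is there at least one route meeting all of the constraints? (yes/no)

Cell A has only one open neighbour but is neither the start nor the goal, so a Hamiltonian route would have to both enter and leave it through the same neighbour — impossible without revisiting.

no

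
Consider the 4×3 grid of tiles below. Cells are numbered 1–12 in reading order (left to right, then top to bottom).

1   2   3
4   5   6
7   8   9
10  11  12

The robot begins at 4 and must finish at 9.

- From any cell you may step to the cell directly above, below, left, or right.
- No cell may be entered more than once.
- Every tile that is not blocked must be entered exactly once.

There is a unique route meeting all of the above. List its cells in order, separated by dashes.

4 - 1 - 2 - 3 - 6 - 5 - 8 - 7 - 10 - 11 - 12 - 9

Need to visit all 12 open cells exactly once, starting at 4 and ending at 9.
Route from 4: up to 1, 2× right (reaching 3), down to 6, left to 5, down to 8, left to 7, down to 10, 2× right (reaching 12), up to 9 — 11 moves in all.
Check: all 12 open cells covered.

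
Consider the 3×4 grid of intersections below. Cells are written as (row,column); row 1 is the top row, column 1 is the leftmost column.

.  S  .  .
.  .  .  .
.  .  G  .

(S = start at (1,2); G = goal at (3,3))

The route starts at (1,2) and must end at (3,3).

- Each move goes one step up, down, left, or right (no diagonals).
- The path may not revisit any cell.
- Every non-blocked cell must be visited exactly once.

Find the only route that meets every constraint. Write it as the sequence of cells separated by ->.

(1,2) -> (1,1) -> (2,1) -> (3,1) -> (3,2) -> (2,2) -> (2,3) -> (1,3) -> (1,4) -> (2,4) -> (3,4) -> (3,3)

Need to visit all 12 open cells exactly once, starting at (1,2) and ending at (3,3).
Route from (1,2): left to (1,1), 2× down (reaching (3,1)), right to (3,2), up to (2,2), right to (2,3), up to (1,3), right to (1,4), 2× down (reaching (3,4)), left to (3,3) — 11 moves in all.
Check: all 12 open cells covered.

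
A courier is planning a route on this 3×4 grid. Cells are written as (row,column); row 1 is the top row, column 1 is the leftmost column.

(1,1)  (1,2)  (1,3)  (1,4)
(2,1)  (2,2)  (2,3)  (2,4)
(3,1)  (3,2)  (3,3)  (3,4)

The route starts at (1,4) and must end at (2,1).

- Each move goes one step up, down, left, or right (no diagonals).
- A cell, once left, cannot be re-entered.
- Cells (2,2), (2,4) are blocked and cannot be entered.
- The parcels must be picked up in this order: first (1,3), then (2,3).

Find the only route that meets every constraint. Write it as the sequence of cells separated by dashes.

(1,4) - (1,3) - (2,3) - (3,3) - (3,2) - (3,1) - (2,1)

The waypoints must appear in the order (1,3), (2,3), with no cell reused.
Route from (1,4): left to (1,3), 2× down (reaching (3,3)), 2× left (reaching (3,1)), up to (2,1) — 6 moves in all.
Check: order respected ((1,3) at step 1, (2,3) at step 2).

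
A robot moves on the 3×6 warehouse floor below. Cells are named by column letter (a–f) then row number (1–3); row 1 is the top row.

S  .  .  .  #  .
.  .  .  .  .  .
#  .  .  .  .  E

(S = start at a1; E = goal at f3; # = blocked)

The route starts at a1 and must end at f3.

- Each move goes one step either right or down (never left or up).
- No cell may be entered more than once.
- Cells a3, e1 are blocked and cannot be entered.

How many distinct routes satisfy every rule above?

A right/down-only route from a1 to f3 makes exactly 2 down-moves and 5 right-moves in some order.
With no other constraints that would be C(7,2) = 21 routes.
Subtract routes through each blocked cell (inclusion–exclusion for overlaps): − through e1: 3 − through a3: 1 → 17.
That gives 17 routes.

17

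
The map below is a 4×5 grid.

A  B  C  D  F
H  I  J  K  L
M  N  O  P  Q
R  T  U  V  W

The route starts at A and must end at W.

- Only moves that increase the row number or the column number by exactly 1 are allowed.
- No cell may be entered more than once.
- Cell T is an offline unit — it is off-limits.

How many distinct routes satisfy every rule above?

A right/down-only route from A to W makes exactly 3 down-moves and 4 right-moves in some order.
With no other constraints that would be C(7,3) = 35 routes.
Subtract routes through each blocked cell (inclusion–exclusion for overlaps): − through T: 4 → 31.
That gives 31 routes.

31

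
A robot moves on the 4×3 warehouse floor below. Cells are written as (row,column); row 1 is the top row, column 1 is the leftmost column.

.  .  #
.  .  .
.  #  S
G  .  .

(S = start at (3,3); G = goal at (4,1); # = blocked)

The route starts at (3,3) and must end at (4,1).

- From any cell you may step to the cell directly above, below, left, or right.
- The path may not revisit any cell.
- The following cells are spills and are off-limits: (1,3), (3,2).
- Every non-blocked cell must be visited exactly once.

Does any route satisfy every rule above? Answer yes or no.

Exhausting the options from (3,3), every branch either dead-ends against blocked cells, would have to re-enter a cell already used, or reaches the goal with a constraint still unmet.

no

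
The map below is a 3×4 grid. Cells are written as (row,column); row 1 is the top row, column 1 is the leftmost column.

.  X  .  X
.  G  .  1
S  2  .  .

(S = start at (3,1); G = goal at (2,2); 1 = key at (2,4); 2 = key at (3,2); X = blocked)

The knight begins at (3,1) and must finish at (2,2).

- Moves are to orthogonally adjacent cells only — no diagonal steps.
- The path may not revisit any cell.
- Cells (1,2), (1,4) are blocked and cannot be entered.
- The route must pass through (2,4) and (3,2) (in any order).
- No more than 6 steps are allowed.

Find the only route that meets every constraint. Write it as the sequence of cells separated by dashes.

The 6-move cap with required stops at (2,4), (3,2) leaves no slack for detours.
Route from (3,1): right 3 to (3,4), up 1 to (2,4), left 2 to (2,2) — 6 moves in all.
Check: all required cells visited; 6 ≤ 6 moves.

(3,1) - (3,2) - (3,3) - (3,4) - (2,4) - (2,3) - (2,2)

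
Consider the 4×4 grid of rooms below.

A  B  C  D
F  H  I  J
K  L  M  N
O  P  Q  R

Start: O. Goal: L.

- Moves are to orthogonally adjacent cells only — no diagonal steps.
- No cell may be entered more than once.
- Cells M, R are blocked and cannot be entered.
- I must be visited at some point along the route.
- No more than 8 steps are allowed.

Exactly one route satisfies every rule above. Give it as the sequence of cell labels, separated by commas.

O, K, F, A, B, C, I, H, L

The 8-move cap with required stops at I leaves no slack for detours.
Route from O: up 3 to A, right 2 to C, down 1 to I, left 1 to H, down 1 to L — 8 moves in all.
Check: all required cells visited; 8 ≤ 8 moves.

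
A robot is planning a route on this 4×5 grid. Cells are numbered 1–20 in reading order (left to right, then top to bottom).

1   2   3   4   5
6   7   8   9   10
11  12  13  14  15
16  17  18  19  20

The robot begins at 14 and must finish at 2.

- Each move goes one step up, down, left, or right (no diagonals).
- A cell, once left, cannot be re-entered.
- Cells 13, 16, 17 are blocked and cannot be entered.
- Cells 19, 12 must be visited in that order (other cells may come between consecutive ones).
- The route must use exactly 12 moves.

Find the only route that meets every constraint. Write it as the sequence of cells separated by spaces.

14 19 20 15 10 9 8 7 12 11 6 1 2

The waypoints must appear in the order 19, 12, with no cell reused.
Route from 14: down to 19, right to 20, 2× up (reaching 10), 3× left (reaching 7), down to 12, left to 11, 2× up (reaching 1), right to 2 — 12 moves in all.
Check: order respected (19 at step 1, 12 at step 8); 12 moves as required.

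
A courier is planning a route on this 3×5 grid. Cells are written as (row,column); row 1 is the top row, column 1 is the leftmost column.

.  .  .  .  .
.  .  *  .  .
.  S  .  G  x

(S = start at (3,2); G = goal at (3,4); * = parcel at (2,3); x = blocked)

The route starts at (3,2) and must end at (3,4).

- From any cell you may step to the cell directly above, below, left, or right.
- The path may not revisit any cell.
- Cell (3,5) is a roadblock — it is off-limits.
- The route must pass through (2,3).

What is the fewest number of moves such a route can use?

Any route passes through (2,3) somewhere between (3,2) and (3,4). Summing Manhattan distances along the two legs ((3,2) → (2,3) → (3,4)) gives a lower bound of 2 + 2 = 4 moves.
A route of 4 moves achieves this: (3,2) → (2,2) → (2,3) → (3,3) → (3,4).
Since 4 matches the lower bound, it is optimal.

4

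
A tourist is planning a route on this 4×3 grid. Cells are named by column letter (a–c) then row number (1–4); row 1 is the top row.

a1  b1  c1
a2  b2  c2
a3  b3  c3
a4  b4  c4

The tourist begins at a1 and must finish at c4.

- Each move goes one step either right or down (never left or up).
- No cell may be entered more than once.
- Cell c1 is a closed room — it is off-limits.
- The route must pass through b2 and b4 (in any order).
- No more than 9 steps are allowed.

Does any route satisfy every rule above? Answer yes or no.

yes

One route that works: a1 → a2 → b2 → b3 → b4 → c4.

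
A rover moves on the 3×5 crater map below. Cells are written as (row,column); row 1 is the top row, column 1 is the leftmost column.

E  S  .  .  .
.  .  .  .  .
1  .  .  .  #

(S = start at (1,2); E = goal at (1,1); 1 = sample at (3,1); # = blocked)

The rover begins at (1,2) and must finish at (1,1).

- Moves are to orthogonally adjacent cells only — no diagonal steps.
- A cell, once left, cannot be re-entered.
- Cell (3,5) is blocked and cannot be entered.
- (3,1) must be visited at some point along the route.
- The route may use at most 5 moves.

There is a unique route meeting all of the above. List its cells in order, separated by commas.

(1,2), (2,2), (3,2), (3,1), (2,1), (1,1)

Any route must reach (3,1) and still end at (1,1) within 5 moves, so the order of the required stops is forced.
Route from (1,2): 2× down (reaching (3,2)), left to (3,1), 2× up (reaching (1,1)) — 5 moves in all.
Check: all required cells visited; 5 ≤ 5 moves.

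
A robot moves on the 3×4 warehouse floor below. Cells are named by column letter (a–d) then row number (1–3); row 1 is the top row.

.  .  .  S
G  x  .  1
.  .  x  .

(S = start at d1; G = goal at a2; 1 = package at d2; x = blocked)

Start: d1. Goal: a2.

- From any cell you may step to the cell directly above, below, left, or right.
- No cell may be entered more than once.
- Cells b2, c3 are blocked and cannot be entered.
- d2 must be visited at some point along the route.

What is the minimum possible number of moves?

Any route passes through d2 somewhere between d1 and a2. Summing Manhattan distances along the two legs (d1 → d2 → a2) gives a lower bound of 1 + 3 = 4 moves.
That bound ignores the blocked cells. Measuring each leg by the fewest moves that actually steer around them (d1→d2: 1; d2→a2: 5) raises the lower bound to 6.
A route of 6 moves exists: d1 → d2 → c2 → c1 → b1 → a1 → a2.
Since 6 matches that lower bound, it is optimal.

6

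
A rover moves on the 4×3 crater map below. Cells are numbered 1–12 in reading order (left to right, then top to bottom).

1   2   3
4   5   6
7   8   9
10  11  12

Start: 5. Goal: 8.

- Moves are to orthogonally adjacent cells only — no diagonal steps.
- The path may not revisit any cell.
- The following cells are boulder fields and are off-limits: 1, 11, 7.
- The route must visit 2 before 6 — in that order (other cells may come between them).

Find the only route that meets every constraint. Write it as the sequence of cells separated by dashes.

The waypoints must appear in the order 2, 6, with no cell reused.
Route from 5: up 1 to 2, right 1 to 3, down 2 to 9, left 1 to 8 — 5 moves in all.
Check: order respected (2 at step 1, 6 at step 3).

5 - 2 - 3 - 6 - 9 - 8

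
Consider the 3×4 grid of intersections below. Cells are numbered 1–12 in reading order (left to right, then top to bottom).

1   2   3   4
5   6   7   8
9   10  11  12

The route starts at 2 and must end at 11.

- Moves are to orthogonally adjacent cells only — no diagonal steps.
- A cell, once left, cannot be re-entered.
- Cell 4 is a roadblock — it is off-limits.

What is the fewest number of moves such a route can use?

3

The Manhattan distance from 2 to 11 is |1−3| + |2−3| = 3, so at least 3 moves are needed.
A route of 3 moves achieves this: 2 → 6 → 10 → 11.
Since 3 matches the lower bound, it is optimal.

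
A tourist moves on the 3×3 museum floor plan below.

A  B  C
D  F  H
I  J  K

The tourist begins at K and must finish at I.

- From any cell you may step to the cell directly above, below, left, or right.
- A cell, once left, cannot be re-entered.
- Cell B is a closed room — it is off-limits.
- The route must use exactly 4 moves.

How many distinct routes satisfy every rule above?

Need simple routes of exactly 4 moves from K to I (Manhattan distance 2, so 1 moves are spent on a detour and 1 undoing it).
Enumerating: K H F J I | K H F D I | K J F D I.
That gives 3 routes.

3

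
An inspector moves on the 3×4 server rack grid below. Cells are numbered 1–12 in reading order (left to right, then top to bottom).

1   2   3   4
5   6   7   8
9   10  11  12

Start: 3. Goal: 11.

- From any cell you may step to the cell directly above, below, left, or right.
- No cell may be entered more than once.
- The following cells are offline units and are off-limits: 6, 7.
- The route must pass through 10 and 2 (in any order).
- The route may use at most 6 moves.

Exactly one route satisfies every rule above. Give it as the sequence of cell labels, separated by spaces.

3 2 1 5 9 10 11

Any route must reach 10 and 2 and still end at 11 within 6 moves, so the order of the required stops is forced.
Route from 3: 2× left (reaching 1), 2× down (reaching 9), 2× right (reaching 11) — 6 moves in all.
Check: all required cells visited; 6 ≤ 6 moves.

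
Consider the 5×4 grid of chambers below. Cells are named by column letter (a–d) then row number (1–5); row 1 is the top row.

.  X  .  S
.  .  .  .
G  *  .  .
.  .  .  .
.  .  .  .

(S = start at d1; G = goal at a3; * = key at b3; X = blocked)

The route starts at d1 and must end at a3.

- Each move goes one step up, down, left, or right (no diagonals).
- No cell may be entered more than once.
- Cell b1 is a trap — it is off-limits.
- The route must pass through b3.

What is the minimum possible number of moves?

Any route passes through b3 somewhere between d1 and a3. Summing Manhattan distances along the two legs (d1 → b3 → a3) gives a lower bound of 4 + 1 = 5 moves.
A route of 5 moves achieves this: d1 → d2 → d3 → c3 → b3 → a3.
Since 5 matches the lower bound, it is optimal.

5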